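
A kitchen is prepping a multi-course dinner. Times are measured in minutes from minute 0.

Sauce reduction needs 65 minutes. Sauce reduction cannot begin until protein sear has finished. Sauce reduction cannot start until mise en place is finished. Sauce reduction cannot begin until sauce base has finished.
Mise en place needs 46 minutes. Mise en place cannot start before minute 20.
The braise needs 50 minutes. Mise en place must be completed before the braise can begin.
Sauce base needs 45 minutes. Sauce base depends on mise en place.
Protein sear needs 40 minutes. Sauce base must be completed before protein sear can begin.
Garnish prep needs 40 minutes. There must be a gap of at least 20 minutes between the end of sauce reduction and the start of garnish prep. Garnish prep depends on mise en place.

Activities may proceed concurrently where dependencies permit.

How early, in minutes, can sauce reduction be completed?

Mise en place cannot begin until its own release at minute 20. It runs from minute 20 to 20 + 46 = minute 66.
After mise en place (finishes minute 66), sauce base can start at minute 66 and finishes at minute 111.
Protein sear waits on sauce base (finishes minute 111), so it starts at minute 111 and finishes at 111 + 40 = minute 151.
Sauce reduction needs all of protein sear (finishes minute 151); mise en place (finishes minute 66); sauce base (finishes minute 111). That puts its earliest start at minute 151; it finishes at 151 + 65 = minute 216.

216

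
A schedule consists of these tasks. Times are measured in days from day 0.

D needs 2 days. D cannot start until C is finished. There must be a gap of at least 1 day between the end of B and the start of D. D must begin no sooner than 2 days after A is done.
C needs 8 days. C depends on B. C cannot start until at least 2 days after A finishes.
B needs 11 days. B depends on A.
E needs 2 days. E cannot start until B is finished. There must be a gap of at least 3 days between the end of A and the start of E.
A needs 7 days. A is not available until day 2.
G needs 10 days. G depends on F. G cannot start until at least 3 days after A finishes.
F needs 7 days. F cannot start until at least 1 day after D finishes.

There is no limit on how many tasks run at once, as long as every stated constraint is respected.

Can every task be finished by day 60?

Yes

A waits on its own release at day 2, so it starts at day 2 and finishes at 2 + 7 = day 9.
B cannot begin until A (finishes day 9). It runs from day 9 to 9 + 11 = day 20.
E has to wait for B (finishes day 20); A (finishes day 9, plus 3-day gap → day 12). The latest of these is day 20, so E runs day 20 to 20 + 2 = day 22.
C needs all of B (finishes day 20); A (finishes day 9, plus 2-day gap → day 11). That puts its earliest start at day 20; it finishes at 20 + 8 = day 28.
D has to wait for C (finishes day 28); B (finishes day 20, plus 1-day gap → day 21); A (finishes day 9, plus 2-day gap → day 11). The latest of these is day 28, so D runs day 28 to 28 + 2 = day 30.
F cannot begin until D (finishes day 30, plus 1-day gap → day 31). It runs from day 31 to 31 + 7 = day 38.
G needs all of F (finishes day 38); A (finishes day 9, plus 3-day gap → day 12). That puts its earliest start at day 38; it finishes at 38 + 10 = day 48.
Every task is finished by day 48, which is no later than the deadline of 60, so the schedule is feasible.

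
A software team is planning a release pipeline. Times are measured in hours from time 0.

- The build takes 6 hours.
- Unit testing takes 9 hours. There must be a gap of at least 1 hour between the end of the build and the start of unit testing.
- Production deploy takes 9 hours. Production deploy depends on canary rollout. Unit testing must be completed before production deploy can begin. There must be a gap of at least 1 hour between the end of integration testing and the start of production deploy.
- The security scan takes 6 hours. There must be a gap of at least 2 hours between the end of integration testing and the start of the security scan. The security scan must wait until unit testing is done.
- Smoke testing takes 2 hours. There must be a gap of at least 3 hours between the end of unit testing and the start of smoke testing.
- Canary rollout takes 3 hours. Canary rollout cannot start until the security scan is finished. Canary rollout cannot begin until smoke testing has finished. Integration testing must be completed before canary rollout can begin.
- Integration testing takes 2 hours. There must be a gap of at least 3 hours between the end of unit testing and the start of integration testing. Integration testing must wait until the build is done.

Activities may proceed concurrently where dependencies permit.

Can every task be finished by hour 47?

The build can start immediately at hour 0; it finishes at hour 6.
Unit testing cannot begin until the build (finishes hour 6, plus 1-hour gap → hour 7). It runs from hour 7 to 7 + 9 = hour 16.
Smoke testing waits on unit testing (finishes hour 16, plus 3-hour gap → hour 19), so it starts at hour 19 and finishes at 19 + 2 = hour 21.
Integration testing cannot start until unit testing (finishes hour 16, plus 3-hour gap → hour 19); the build (finishes hour 6). The controlling bound is hour 19, so integration testing finishes at 19 + 2 = hour 21.
The security scan needs all of integration testing (finishes hour 21, plus 2-hour gap → hour 23); unit testing (finishes hour 16). That puts its earliest start at hour 23; it finishes at 23 + 6 = hour 29.
Canary rollout needs all of the security scan (finishes hour 29); smoke testing (finishes hour 21); integration testing (finishes hour 21). That puts its earliest start at hour 29; it finishes at 29 + 3 = hour 32.
For production deploy: canary rollout (finishes hour 32); unit testing (finishes hour 16); integration testing (finishes hour 21, plus 1-hour gap → hour 22). Taking the maximum gives a start of hour 32, and it finishes at 32 + 9 = hour 41.
Every task is finished by hour 41, which is no later than the deadline of 47, so the schedule is feasible.

Yes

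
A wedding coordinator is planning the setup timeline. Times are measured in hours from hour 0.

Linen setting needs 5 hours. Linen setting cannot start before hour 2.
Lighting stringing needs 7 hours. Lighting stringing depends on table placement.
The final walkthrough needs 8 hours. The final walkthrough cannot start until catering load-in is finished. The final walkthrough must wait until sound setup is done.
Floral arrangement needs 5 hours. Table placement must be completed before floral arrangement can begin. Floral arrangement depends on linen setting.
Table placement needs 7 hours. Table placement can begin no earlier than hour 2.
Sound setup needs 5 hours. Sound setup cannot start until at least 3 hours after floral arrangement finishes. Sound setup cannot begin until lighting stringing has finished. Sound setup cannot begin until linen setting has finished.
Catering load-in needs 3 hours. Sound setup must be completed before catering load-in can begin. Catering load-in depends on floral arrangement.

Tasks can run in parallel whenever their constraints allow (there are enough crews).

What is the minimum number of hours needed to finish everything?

Linen setting waits on its own release at hour 2, so it starts at hour 2 and finishes at 2 + 5 = hour 7.
Table placement waits on its own release at hour 2, so it starts at hour 2 and finishes at 2 + 7 = hour 9.
After table placement (finishes hour 9), lighting stringing can start at hour 9 and finishes at hour 16.
Floral arrangement has to wait for table placement (finishes hour 9); linen setting (finishes hour 7). The latest of these is hour 9, so floral arrangement runs hour 9 to 9 + 5 = hour 14.
Sound setup has to wait for floral arrangement (finishes hour 14, plus 3-hour gap → hour 17); lighting stringing (finishes hour 16); linen setting (finishes hour 7). The latest of these is hour 17, so sound setup runs hour 17 to 17 + 5 = hour 22.
For catering load-in: sound setup (finishes hour 22); floral arrangement (finishes hour 14). Taking the maximum gives a start of hour 22, and it finishes at 22 + 3 = hour 25.
The final walkthrough needs all of catering load-in (finishes hour 25); sound setup (finishes hour 22). That puts its earliest start at hour 25; it finishes at 25 + 8 = hour 33.
All tasks are finished once the last one completes. Finish times: Table placement at 9, Linen setting at 7, Floral arrangement at 14, Lighting stringing at 16, Sound setup at 22, Catering load-in at 25, The final walkthrough at 33. The latest is hour 33.

33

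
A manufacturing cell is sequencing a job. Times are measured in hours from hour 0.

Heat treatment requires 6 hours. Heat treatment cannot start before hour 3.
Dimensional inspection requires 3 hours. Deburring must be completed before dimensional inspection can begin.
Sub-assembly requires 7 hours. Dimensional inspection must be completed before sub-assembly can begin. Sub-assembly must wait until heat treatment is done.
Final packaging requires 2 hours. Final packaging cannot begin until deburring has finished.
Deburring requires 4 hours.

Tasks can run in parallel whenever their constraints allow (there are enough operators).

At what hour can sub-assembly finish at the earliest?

Heat treatment waits on its own release at hour 3, so it starts at hour 3 and finishes at 3 + 6 = hour 9.
Deburring can start immediately at hour 0; it finishes at hour 4.
After deburring (finishes hour 4), dimensional inspection can start at hour 4 and finishes at hour 7.
Sub-assembly cannot start until dimensional inspection (finishes hour 7); heat treatment (finishes hour 9). The controlling bound is hour 9, so sub-assembly finishes at 9 + 7 = hour 16.

16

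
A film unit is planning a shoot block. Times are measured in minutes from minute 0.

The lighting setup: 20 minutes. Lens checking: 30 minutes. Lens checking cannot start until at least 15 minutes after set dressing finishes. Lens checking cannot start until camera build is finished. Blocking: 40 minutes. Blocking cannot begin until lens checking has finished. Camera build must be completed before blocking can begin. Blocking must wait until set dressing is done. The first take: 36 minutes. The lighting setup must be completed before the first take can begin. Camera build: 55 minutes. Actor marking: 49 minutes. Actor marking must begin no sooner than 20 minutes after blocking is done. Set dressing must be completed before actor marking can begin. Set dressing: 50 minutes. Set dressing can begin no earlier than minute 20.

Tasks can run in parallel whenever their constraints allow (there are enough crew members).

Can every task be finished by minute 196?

Camera build can start immediately at minute 0; it finishes at minute 55.
The lighting setup can start immediately at minute 0; it finishes at minute 20.
The first take cannot begin until the lighting setup (finishes minute 20). It runs from minute 20 to 20 + 36 = minute 56.
Set dressing cannot begin until its own release at minute 20. It runs from minute 20 to 20 + 50 = minute 70.
For lens checking: set dressing (finishes minute 70, plus 15-minute gap → minute 85); camera build (finishes minute 55). Taking the maximum gives a start of minute 85, and it finishes at 85 + 30 = minute 115.
Blocking cannot start until lens checking (finishes minute 115); camera build (finishes minute 55); set dressing (finishes minute 70). The controlling bound is minute 115, so blocking finishes at 115 + 40 = minute 155.
Actor marking cannot start until blocking (finishes minute 155, plus 20-minute gap → minute 175); set dressing (finishes minute 70). The controlling bound is minute 175, so actor marking finishes at 175 + 49 = minute 224.
The earliest everything can be done is minute 224, which is after the deadline of 196, so it is not possible.

No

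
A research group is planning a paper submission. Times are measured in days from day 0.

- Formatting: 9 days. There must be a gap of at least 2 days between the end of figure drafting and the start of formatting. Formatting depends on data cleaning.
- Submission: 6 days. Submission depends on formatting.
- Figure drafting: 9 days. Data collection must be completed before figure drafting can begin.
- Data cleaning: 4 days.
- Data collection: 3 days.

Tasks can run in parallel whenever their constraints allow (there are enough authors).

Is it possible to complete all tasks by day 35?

Yes

Nothing blocks data cleaning, so it runs from day 0 to day 4.
Data collection has no prerequisites, so it starts at day 0 and finishes at day 3.
Figure drafting waits on data collection (finishes day 3), so it starts at day 3 and finishes at 3 + 9 = day 12.
Formatting needs all of figure drafting (finishes day 12, plus 2-day gap → day 14); data cleaning (finishes day 4). That puts its earliest start at day 14; it finishes at 14 + 9 = day 23.
Submission waits on formatting (finishes day 23), so it starts at day 23 and finishes at 23 + 6 = day 29.
Every task is finished by day 29, which is no later than the deadline of 35, so the schedule is feasible.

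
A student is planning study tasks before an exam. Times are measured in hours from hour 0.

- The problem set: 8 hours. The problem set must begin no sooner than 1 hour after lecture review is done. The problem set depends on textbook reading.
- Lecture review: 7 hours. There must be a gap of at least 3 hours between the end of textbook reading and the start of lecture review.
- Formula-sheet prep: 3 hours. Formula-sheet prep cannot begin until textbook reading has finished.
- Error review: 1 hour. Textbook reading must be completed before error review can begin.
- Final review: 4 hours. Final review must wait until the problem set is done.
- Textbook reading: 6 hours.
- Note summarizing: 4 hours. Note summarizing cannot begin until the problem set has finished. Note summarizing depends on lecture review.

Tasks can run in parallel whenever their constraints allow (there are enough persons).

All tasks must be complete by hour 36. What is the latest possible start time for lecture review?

16

To finish by hour 36, note summarizing (duration 4) must start no later than hour 32.
Final review has no dependents, so it just needs to finish by hour 36. Starting by 36 − 4 = hour 32 achieves that.
The problem set must finish in time for note summarizing (must start by hour 32); final review (must start by hour 32). The tightest is hour 32, so the problem set must start by 32 − 8 = hour 24.
Lecture review must finish in time for the problem set (must start by hour 24, minus 1-hour gap → hour 23); note summarizing (must start by hour 32). The tightest is hour 23, so lecture review must start by 23 − 7 = hour 16.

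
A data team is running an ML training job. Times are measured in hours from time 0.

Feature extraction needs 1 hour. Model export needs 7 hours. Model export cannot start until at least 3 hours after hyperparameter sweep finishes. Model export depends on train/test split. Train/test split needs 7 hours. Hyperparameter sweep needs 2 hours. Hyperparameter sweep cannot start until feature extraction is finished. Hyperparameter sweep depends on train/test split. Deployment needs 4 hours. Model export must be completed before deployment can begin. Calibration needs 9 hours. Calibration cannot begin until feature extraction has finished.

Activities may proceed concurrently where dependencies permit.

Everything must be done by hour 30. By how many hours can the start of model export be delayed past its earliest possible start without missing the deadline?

Train/test split can start immediately at hour 0; it finishes at hour 7.
Feature extraction can start immediately at hour 0; it finishes at hour 1.
Hyperparameter sweep needs all of feature extraction (finishes hour 1); train/test split (finishes hour 7). That puts its earliest start at hour 7; it finishes at 7 + 2 = hour 9.
Model export has to wait for hyperparameter sweep (finishes hour 9, plus 3-hour gap → hour 12); train/test split (finishes hour 7). The latest of these is hour 12, so model export runs hour 12 to 12 + 7 = hour 19.

Working backward from the deadline:
Deployment must finish by hour 30; it takes 4 hours, so it must start by 30 − 4 = hour 26.
Model export has to be done before deployment (must start by hour 26). That means finishing by hour 26, i.e. starting by 26 − 7 = hour 19.
So model export can start as early as hour 12 and as late as hour 19, giving 19 − 12 = 7 hours of slack.

7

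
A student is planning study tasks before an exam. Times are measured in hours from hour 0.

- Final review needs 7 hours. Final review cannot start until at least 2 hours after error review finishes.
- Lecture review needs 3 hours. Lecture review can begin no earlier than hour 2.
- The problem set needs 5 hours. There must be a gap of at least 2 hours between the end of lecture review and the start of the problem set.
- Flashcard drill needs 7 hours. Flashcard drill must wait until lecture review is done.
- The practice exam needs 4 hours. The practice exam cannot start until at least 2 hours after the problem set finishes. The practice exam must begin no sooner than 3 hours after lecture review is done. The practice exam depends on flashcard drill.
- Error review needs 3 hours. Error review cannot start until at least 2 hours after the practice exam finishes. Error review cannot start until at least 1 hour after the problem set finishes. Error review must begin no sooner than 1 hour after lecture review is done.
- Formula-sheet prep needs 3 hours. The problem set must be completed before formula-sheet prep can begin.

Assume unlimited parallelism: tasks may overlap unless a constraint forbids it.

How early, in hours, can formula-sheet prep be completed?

15

After its own release at hour 2, lecture review can start at hour 2 and finishes at hour 5.
After lecture review (finishes hour 5, plus 2-hour gap → hour 7), the problem set can start at hour 7 and finishes at hour 12.
Formula-sheet prep waits on the problem set (finishes hour 12), so it starts at hour 12 and finishes at 12 + 3 = hour 15.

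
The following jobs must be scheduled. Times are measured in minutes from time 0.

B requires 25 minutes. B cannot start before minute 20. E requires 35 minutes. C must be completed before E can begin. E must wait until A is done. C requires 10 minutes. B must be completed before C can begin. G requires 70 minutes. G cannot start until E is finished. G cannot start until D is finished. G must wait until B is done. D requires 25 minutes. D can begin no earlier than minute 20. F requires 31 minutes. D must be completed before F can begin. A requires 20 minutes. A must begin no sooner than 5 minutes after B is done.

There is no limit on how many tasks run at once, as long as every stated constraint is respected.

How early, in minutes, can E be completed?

105

B waits on its own release at minute 20, so it starts at minute 20 and finishes at 20 + 25 = minute 45.
After B (finishes minute 45), C can start at minute 45 and finishes at minute 55.
A waits on B (finishes minute 45, plus 5-minute gap → minute 50), so it starts at minute 50 and finishes at 50 + 20 = minute 70.
E needs all of C (finishes minute 55); A (finishes minute 70). That puts its earliest start at minute 70; it finishes at 70 + 35 = minute 105.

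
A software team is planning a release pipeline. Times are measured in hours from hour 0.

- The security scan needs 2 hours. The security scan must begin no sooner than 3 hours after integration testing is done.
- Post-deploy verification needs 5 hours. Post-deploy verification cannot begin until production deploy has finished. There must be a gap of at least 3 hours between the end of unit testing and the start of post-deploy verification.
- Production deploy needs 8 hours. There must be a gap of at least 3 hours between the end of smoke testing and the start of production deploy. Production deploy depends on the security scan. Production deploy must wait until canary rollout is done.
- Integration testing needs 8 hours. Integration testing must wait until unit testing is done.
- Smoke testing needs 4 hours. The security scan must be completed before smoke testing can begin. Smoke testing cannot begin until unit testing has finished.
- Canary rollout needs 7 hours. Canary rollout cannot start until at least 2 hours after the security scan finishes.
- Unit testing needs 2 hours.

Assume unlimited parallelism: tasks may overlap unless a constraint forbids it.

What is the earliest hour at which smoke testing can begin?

15

Unit testing can start immediately at hour 0; it finishes at hour 2.
Integration testing cannot begin until unit testing (finishes hour 2). It runs from hour 2 to 2 + 8 = hour 10.
The security scan waits on integration testing (finishes hour 10, plus 3-hour gap → hour 13), so it starts at hour 13 and finishes at 13 + 2 = hour 15.
Smoke testing waits on the security scan (finishes hour 15); unit testing (finishes hour 2). The latest of these is hour 15, which is the earliest smoke testing can start.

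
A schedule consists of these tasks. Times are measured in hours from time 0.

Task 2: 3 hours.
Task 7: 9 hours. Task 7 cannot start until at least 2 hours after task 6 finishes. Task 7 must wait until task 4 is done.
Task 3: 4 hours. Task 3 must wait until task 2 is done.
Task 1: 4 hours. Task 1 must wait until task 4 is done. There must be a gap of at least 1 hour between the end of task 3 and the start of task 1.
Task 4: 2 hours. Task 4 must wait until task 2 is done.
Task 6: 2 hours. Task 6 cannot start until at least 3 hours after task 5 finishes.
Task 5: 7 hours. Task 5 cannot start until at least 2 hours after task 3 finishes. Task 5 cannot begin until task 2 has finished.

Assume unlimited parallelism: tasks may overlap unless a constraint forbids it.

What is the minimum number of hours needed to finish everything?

32

Task 2 can start immediately at hour 0; it finishes at hour 3.
After task 2 (finishes hour 3), task 4 can start at hour 3 and finishes at hour 5.
Task 3 waits on task 2 (finishes hour 3), so it starts at hour 3 and finishes at 3 + 4 = hour 7.
Task 5 cannot start until task 3 (finishes hour 7, plus 2-hour gap → hour 9); task 2 (finishes hour 3). The controlling bound is hour 9, so task 5 finishes at 9 + 7 = hour 16.
Task 6 waits on task 5 (finishes hour 16, plus 3-hour gap → hour 19), so it starts at hour 19 and finishes at 19 + 2 = hour 21.
Task 7 needs all of task 6 (finishes hour 21, plus 2-hour gap → hour 23); task 4 (finishes hour 5). That puts its earliest start at hour 23; it finishes at 23 + 9 = hour 32.
Task 1 needs all of task 4 (finishes hour 5); task 3 (finishes hour 7, plus 1-hour gap → hour 8). That puts its earliest start at hour 8; it finishes at 8 + 4 = hour 12.
All tasks are finished once the last one completes. Finish times: Task 1 at 12, Task 2 at 3, Task 3 at 7, Task 4 at 5, Task 5 at 16, Task 6 at 21, Task 7 at 32. The latest is hour 32.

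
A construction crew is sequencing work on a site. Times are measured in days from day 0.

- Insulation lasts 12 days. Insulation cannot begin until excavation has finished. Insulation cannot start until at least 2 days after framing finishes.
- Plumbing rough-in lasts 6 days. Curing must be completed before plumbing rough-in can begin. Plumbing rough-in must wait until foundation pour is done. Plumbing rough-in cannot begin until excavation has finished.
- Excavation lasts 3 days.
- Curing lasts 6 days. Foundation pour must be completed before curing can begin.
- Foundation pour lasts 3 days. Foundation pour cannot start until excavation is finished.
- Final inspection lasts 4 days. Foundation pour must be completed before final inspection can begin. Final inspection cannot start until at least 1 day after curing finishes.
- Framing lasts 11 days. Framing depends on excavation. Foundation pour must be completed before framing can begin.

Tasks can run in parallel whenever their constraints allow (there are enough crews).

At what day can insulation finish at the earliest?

31

Nothing blocks excavation, so it runs from day 0 to day 3.
Foundation pour cannot begin until excavation (finishes day 3). It runs from day 3 to 3 + 3 = day 6.
Framing cannot start until excavation (finishes day 3); foundation pour (finishes day 6). The controlling bound is day 6, so framing finishes at 6 + 11 = day 17.
Insulation needs all of excavation (finishes day 3); framing (finishes day 17, plus 2-day gap → day 19). That puts its earliest start at day 19; it finishes at 19 + 12 = day 31.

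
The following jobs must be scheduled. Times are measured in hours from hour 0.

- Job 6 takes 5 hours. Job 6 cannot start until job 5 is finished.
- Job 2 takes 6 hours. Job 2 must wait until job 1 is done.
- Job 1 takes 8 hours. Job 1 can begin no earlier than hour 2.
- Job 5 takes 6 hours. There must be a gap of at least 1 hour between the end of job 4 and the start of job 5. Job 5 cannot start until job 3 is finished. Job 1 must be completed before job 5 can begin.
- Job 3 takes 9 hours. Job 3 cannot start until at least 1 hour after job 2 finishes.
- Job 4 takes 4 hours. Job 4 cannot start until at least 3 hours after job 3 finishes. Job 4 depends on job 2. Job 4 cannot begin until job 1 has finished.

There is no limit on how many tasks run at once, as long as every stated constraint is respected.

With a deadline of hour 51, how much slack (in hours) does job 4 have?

6

After its own release at hour 2, job 1 can start at hour 2 and finishes at hour 10.
Job 2 cannot begin until job 1 (finishes hour 10). It runs from hour 10 to 10 + 6 = hour 16.
After job 2 (finishes hour 16, plus 1-hour gap → hour 17), job 3 can start at hour 17 and finishes at hour 26.
Job 4 needs all of job 3 (finishes hour 26, plus 3-hour gap → hour 29); job 2 (finishes hour 16); job 1 (finishes hour 10). That puts its earliest start at hour 29; it finishes at 29 + 4 = hour 33.

Working backward from the deadline:
Nothing follows job 6; the deadline of hour 51 is its only limit. It must start by 51 − 5 = hour 46.
Job 5 must finish before job 6 (must start by hour 46). With a 6-hour duration, job 5 must start by 46 − 6 = hour 40.
Since job 5 (must start by hour 40, minus 1-hour gap → hour 39) depends on it, job 4 must finish by hour 39. Backing off its 4-hour duration gives a latest start of hour 35.
So job 4 can start as early as hour 29 and as late as hour 35, giving 35 − 29 = 6 hours of slack.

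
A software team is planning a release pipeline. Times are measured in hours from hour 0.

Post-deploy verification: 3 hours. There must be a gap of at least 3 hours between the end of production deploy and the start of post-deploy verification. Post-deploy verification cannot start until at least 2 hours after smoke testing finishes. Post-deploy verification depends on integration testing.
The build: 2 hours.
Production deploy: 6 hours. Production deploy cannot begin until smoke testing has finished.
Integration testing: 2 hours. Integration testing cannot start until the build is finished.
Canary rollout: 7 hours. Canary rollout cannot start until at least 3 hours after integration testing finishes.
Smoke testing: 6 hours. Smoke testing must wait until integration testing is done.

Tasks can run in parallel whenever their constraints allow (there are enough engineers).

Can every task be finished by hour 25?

Yes

Nothing blocks the build, so it runs from hour 0 to hour 2.
Integration testing waits on the build (finishes hour 2), so it starts at hour 2 and finishes at 2 + 2 = hour 4.
After integration testing (finishes hour 4, plus 3-hour gap → hour 7), canary rollout can start at hour 7 and finishes at hour 14.
After integration testing (finishes hour 4), smoke testing can start at hour 4 and finishes at hour 10.
After smoke testing (finishes hour 10), production deploy can start at hour 10 and finishes at hour 16.
Post-deploy verification has to wait for production deploy (finishes hour 16, plus 3-hour gap → hour 19); smoke testing (finishes hour 10, plus 2-hour gap → hour 12); integration testing (finishes hour 4). The latest of these is hour 19, so post-deploy verification runs hour 19 to 19 + 3 = hour 22.
Every task is finished by hour 22, which is no later than the deadline of 25, so the schedule is feasible.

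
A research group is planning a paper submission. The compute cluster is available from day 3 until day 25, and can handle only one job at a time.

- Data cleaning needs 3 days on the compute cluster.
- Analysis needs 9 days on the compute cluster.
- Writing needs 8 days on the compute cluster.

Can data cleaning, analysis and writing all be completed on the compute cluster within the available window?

Yes

The compute cluster window is 25 − 3 = 22 days.
Running back to back, the jobs need 3 + 9 + 8 = 20 days on the compute cluster.
Since 20 ≤ 22, they fit within the window.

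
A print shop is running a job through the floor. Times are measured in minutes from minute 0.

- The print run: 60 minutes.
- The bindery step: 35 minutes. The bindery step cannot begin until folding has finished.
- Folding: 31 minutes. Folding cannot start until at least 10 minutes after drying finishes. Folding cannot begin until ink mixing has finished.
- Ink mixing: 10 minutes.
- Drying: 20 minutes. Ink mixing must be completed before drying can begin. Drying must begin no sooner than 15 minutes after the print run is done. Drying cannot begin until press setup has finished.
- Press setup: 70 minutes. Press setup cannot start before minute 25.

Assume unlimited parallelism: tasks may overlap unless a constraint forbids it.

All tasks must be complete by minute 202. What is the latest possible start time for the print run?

31

The bindery step must finish by minute 202; it takes 35 minutes, so it must start by 202 − 35 = minute 167.
Folding has to be done before the bindery step (must start by minute 167). That means finishing by minute 167, i.e. starting by 167 − 31 = minute 136.
Drying feeds into folding (must start by minute 136, minus 10-minute gap → minute 126); so drying must finish by minute 126 and therefore start by minute 106.
Since drying (must start by minute 106, minus 15-minute gap → minute 91) depends on it, the print run must finish by minute 91. Backing off its 60-minute duration gives a latest start of minute 31.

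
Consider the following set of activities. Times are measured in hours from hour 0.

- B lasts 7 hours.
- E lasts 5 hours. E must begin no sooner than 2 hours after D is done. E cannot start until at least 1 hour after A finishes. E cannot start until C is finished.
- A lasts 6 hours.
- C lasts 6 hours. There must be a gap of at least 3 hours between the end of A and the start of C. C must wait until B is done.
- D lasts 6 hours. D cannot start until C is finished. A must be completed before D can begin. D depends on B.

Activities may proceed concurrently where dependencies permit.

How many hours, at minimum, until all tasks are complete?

28

B can start immediately at hour 0; it finishes at hour 7.
A can start immediately at hour 0; it finishes at hour 6.
C has to wait for A (finishes hour 6, plus 3-hour gap → hour 9); B (finishes hour 7). The latest of these is hour 9, so C runs hour 9 to 9 + 6 = hour 15.
D cannot start until C (finishes hour 15); A (finishes hour 6); B (finishes hour 7). The controlling bound is hour 15, so D finishes at 15 + 6 = hour 21.
E cannot start until D (finishes hour 21, plus 2-hour gap → hour 23); A (finishes hour 6, plus 1-hour gap → hour 7); C (finishes hour 15). The controlling bound is hour 23, so E finishes at 23 + 5 = hour 28.
All tasks are finished once the last one completes. Finish times: A at 6, B at 7, C at 15, D at 21, E at 28. The latest is hour 28.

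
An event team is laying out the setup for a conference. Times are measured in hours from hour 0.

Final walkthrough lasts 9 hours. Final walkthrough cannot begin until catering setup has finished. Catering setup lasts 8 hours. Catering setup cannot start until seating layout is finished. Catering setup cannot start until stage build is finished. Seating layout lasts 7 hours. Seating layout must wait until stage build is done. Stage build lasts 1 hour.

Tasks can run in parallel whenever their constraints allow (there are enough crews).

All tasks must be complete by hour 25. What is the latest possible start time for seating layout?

1

Final walkthrough must finish by hour 25; it takes 9 hours, so it must start by 25 − 9 = hour 16.
Catering setup feeds into final walkthrough (must start by hour 16); so catering setup must finish by hour 16 and therefore start by hour 8.
Seating layout has to be done before catering setup (must start by hour 8). That means finishing by hour 8, i.e. starting by 8 − 7 = hour 1.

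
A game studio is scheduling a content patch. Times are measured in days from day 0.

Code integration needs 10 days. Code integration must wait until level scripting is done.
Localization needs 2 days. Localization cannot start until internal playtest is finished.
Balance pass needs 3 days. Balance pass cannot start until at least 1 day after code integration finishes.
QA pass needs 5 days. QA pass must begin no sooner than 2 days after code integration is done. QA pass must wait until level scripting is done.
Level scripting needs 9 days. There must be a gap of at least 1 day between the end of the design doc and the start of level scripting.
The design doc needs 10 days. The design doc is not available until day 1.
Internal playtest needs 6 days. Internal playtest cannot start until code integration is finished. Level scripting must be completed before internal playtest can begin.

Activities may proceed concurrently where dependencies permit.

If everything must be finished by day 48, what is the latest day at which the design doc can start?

10

Localization must finish by day 48; it takes 2 days, so it must start by 48 − 2 = day 46.
Internal playtest feeds into localization (must start by day 46); so internal playtest must finish by day 46 and therefore start by day 40.
Balance pass has no dependents, so it just needs to finish by day 48. Starting by 48 − 3 = day 45 achieves that.
To finish by day 48, QA pass (duration 5) must start no later than day 43.
For code integration: internal playtest (must start by day 40); balance pass (must start by day 45, minus 1-day gap → day 44); QA pass (must start by day 43, minus 2-day gap → day 41). The most restrictive is day 40; with a 10-day duration, code integration must start by day 30.
For level scripting: code integration (must start by day 30); internal playtest (must start by day 40); QA pass (must start by day 43). The most restrictive is day 30; with a 9-day duration, level scripting must start by day 21.
Since level scripting (must start by day 21, minus 1-day gap → day 20) depends on it, the design doc must finish by day 20. Backing off its 10-day duration gives a latest start of day 10.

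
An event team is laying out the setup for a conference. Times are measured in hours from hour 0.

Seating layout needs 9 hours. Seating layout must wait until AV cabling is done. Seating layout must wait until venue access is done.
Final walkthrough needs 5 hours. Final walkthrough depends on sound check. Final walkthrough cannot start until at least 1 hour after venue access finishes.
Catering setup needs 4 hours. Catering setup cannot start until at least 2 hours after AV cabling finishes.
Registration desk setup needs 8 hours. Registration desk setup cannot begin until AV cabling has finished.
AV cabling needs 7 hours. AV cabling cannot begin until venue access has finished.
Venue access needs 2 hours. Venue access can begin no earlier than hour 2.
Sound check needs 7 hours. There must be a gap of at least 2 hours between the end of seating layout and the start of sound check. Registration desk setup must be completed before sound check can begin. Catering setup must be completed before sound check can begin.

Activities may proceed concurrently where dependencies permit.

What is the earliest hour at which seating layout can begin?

After its own release at hour 2, venue access can start at hour 2 and finishes at hour 4.
After venue access (finishes hour 4), AV cabling can start at hour 4 and finishes at hour 11.
Seating layout waits on AV cabling (finishes hour 11); venue access (finishes hour 4). The latest of these is hour 11, which is the earliest seating layout can start.

11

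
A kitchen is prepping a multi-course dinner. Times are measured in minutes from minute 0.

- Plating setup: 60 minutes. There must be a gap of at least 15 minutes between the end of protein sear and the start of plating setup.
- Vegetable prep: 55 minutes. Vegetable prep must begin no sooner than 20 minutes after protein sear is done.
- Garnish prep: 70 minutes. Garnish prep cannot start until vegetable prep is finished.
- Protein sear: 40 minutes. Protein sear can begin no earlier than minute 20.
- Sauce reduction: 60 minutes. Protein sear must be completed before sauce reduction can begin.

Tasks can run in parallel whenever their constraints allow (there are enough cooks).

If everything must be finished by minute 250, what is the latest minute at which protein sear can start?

65

To finish by minute 250, garnish prep (duration 70) must start no later than minute 180.
Vegetable prep must finish before garnish prep (must start by minute 180). With a 55-minute duration, vegetable prep must start by 180 − 55 = minute 125.
Sauce reduction has no dependents, so it just needs to finish by minute 250. Starting by 250 − 60 = minute 190 achieves that.
Nothing follows plating setup; the deadline of minute 250 is its only limit. It must start by 250 − 60 = minute 190.
Protein sear has several dependents: vegetable prep (must start by minute 125, minus 20-minute gap → minute 105); sauce reduction (must start by minute 190); plating setup (must start by minute 190, minus 15-minute gap → minute 175). The earliest of those limits is minute 105, so protein sear must start by 105 − 40 = minute 65.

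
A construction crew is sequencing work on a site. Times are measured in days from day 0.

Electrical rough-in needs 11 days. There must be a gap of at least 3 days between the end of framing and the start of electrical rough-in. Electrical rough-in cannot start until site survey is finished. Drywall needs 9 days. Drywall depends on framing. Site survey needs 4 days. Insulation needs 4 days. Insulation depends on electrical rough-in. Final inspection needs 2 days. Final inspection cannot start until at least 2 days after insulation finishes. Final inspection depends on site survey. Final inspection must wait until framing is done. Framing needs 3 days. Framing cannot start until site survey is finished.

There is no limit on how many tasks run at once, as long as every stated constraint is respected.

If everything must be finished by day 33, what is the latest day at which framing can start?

8

Nothing follows final inspection; the deadline of day 33 is its only limit. It must start by 33 − 2 = day 31.
Since final inspection (must start by day 31, minus 2-day gap → day 29) depends on it, insulation must finish by day 29. Backing off its 4-day duration gives a latest start of day 25.
Electrical rough-in feeds into insulation (must start by day 25); so electrical rough-in must finish by day 25 and therefore start by day 14.
Drywall has no dependents, so it just needs to finish by day 33. Starting by 33 − 9 = day 24 achieves that.
Framing must finish in time for electrical rough-in (must start by day 14, minus 3-day gap → day 11); drywall (must start by day 24); final inspection (must start by day 31). The tightest is day 11, so framing must start by 11 − 3 = day 8.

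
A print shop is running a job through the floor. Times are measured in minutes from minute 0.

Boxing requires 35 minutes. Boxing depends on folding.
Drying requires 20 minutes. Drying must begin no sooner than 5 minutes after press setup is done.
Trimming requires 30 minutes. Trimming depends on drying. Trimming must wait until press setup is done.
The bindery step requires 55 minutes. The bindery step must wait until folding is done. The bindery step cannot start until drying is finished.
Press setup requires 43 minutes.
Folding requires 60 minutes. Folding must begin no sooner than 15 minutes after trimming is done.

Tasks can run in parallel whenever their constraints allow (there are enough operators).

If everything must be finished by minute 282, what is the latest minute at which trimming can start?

Nothing follows the bindery step; the deadline of minute 282 is its only limit. It must start by 282 − 55 = minute 227.
To finish by minute 282, boxing (duration 35) must start no later than minute 247.
Folding must finish in time for the bindery step (must start by minute 227); boxing (must start by minute 247). The tightest is minute 227, so folding must start by 227 − 60 = minute 167.
Trimming feeds into folding (must start by minute 167, minus 15-minute gap → minute 152); so trimming must finish by minute 152 and therefore start by minute 122.

122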